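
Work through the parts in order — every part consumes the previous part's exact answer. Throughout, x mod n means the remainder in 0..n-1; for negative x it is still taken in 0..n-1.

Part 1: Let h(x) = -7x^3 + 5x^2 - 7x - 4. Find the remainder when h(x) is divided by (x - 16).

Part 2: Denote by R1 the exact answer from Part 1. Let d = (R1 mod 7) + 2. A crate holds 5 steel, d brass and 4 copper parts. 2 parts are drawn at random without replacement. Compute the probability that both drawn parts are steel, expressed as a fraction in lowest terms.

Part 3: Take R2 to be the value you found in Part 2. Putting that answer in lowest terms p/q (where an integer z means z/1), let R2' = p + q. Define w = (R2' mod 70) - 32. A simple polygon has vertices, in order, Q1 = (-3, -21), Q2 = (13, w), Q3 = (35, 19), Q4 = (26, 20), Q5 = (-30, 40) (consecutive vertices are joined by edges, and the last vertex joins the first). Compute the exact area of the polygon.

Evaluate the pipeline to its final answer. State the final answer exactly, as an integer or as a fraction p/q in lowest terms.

Part 1: remainder = value at the root: -7*(16)^3 + 5*(16)^2 - 7*(16)^1 - 4 = (-28672) + (1280) + (-112) + (-4) = -27508; answer -27508
Part 2: R1 = -27508; d = 4; total draws C(13,2) = 78; favorable C(5,2) = 10; P = 5/39; answer 5/39
Part 3: R2 = 5/39; threaded value p + q = 44; w = 12; cross terms: (-3*12 - 13*-21)=237, (13*19 - 35*12)=-173, (35*20 - 26*19)=206, (26*40 - -30*20)=1640, (-30*-21 - -3*40)=750; twice the area = |2660| = 2660; area = 1330; answer 1330

1330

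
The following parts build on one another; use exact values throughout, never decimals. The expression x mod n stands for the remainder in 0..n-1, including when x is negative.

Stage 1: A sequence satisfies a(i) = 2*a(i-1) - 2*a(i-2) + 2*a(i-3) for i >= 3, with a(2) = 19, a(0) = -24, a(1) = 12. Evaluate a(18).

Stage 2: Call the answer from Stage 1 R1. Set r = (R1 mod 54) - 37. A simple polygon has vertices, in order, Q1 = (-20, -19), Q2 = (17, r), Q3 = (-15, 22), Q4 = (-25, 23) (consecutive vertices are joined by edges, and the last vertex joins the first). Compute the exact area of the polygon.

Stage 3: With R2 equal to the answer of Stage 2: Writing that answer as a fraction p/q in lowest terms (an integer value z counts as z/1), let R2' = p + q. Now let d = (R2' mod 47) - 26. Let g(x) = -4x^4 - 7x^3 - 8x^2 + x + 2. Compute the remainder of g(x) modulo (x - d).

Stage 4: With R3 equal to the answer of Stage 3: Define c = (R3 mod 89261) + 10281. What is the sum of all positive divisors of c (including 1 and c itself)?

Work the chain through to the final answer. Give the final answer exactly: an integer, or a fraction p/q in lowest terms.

Stage 1: a(3) = 2*(19) - 2*(12) + 2*(-24) = -34; iterating: a(3)=-34, a(4)=-82, a(5)=-58, a(6)=-20, a(7)=-88, a(8)=-252, a(9)=-368, a(10)=-408, a(11)=-584, a(12)=-1088, a(13)=-1824, a(14)=-2640, a(15)=-3808, a(16)=-5984, a(17)=-9632, a(18)=-14912; answer -14912
Stage 2: R1 = -14912; r = 9; cross terms: (-20*9 - 17*-19)=143, (17*22 - -15*9)=509, (-15*23 - -25*22)=205, (-25*-19 - -20*23)=935; twice the area = |1792| = 1792; area = 896; answer 896
Stage 3: R2 = 896; threaded value p + q = 897; d = -22; remainder = value at the root: -4*(-22)^4 - 7*(-22)^3 - 8*(-22)^2 + 1*(-22)^1 + 2 = (-937024) + (74536) + (-3872) + (-22) + (2) = -866380; answer -866380
Stage 4: R3 = -866380; c = 36511; 36511 = 29 * 1259; sigma = (1 + 29) * (1 + 1259) = 30 * 1260 = 37800; answer 37800

37800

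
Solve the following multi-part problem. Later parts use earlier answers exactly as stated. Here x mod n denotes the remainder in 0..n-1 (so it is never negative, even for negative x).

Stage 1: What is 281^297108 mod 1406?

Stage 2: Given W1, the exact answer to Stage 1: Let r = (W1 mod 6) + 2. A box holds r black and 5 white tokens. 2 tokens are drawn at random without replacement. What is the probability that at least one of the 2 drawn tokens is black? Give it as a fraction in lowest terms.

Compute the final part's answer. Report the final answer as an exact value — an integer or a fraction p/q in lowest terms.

Stage 1: squarings mod 1406: 281^1=281, 281^2=225, 281^4=9, 281^8=81, 281^16=937, 281^32=625, 281^64=1163, 281^128=1403, 281^256=9, 281^512=81, 281^1024=937, 281^2048=625, 281^4096=1163, 281^8192=1403, 281^16384=9, 281^32768=81, 281^65536=937, 281^131072=625, 281^262144=1163; 281^297108 = 281^4 * 281^16 * 281^128 * 281^2048 * 281^32768 * 281^262144 = 1 (mod 1406); answer 1
Stage 2: W1 = 1; r = 3; total draws C(8,2) = 28; complement C(5,2) = 10; favorable 28 - 10 = 18; P = 9/14; answer 9/14

9/14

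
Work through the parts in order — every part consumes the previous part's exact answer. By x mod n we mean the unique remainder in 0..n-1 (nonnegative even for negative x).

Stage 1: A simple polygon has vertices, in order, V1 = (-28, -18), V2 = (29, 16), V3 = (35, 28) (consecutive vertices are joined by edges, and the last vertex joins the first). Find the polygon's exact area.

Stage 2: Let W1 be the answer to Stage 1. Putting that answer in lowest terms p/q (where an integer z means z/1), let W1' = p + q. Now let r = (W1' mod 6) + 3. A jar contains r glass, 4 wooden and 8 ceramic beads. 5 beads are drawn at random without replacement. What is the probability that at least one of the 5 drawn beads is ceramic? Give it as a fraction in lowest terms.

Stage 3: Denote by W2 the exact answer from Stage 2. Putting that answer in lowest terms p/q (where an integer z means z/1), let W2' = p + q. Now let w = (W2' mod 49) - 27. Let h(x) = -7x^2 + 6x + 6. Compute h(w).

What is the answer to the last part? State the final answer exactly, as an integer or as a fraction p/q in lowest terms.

-2635

Stage 1: cross terms: (-28*16 - 29*-18)=74, (29*28 - 35*16)=252, (35*-18 - -28*28)=154; twice the area = |480| = 480; area = 240; answer 240
Stage 2: W1 = 240; threaded value p + q = 241; r = 4; total draws C(16,5) = 4368; complement C(8,5) = 56; favorable 4368 - 56 = 4312; P = 77/78; answer 77/78
Stage 3: W2 = 77/78; threaded value p + q = 155; w = -19; -7*(-19)^2 + 6*(-19)^1 + 6 = (-2527) + (-114) + (6) = -2635; answer -2635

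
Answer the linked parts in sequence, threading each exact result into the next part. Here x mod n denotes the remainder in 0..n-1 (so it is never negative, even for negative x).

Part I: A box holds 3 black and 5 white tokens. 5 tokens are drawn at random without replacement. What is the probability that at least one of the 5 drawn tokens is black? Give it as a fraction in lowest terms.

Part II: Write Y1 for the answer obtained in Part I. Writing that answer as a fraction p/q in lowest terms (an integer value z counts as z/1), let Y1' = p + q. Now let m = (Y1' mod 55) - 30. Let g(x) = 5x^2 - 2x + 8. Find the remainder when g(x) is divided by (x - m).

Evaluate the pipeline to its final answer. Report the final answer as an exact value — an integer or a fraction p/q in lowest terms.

Part I: total draws C(8,5) = 56; complement C(5,5) = 1; favorable 56 - 1 = 55; P = 55/56; answer 55/56
Part II: Y1 = 55/56; threaded value p + q = 111; m = -29; remainder = value at the root: 5*(-29)^2 - 2*(-29)^1 + 8 = (4205) + (58) + (8) = 4271; answer 4271

4271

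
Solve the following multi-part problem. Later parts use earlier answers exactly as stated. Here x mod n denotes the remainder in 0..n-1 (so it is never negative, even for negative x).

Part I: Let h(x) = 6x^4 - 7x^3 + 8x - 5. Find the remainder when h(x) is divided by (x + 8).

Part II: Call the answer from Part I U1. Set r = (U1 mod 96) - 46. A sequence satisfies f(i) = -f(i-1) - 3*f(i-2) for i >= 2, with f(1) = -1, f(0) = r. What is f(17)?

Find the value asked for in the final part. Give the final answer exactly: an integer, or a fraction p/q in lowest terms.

Part I: remainder = value at the root: 6*(-8)^4 - 7*(-8)^3 + 8*(-8)^1 - 5 = (24576) + (3584) + (-64) + (-5) = 28091; answer 28091
Part II: U1 = 28091; r = 13; f(2) = -1*(-1) - 3*(13) = -38; iterating: f(2)=-38, f(3)=41, f(4)=73, f(5)=-196, f(6)=-23, f(7)=611, f(8)=-542, f(9)=-1291, f(10)=2917, f(11)=956, f(12)=-9707, f(13)=6839, f(14)=22282, f(15)=-42799, f(16)=-24047, f(17)=152444; answer 152444

152444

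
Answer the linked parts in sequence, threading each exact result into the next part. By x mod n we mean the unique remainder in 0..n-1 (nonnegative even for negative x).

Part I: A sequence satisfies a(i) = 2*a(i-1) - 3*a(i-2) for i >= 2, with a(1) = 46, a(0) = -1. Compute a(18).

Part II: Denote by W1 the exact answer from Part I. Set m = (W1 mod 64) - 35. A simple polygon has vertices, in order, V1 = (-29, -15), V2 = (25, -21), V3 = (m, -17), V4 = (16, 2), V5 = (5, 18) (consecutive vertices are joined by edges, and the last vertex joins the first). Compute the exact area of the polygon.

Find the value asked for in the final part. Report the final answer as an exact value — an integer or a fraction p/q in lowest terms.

916

Part I: a(2) = 2*(46) - 3*(-1) = 95; iterating: a(2)=95, a(3)=52, a(4)=-181, a(5)=-518, a(6)=-493, a(7)=568, a(8)=2615, a(9)=3526, a(10)=-793, a(11)=-12164, a(12)=-21949, a(13)=-7406, a(14)=51035, a(15)=124288, a(16)=95471, a(17)=-181922, a(18)=-650257; answer -650257
Part II: W1 = -650257; m = 12; cross terms: (-29*-21 - 25*-15)=984, (25*-17 - 12*-21)=-173, (12*2 - 16*-17)=296, (16*18 - 5*2)=278, (5*-15 - -29*18)=447; twice the area = |1832| = 1832; area = 916; answer 916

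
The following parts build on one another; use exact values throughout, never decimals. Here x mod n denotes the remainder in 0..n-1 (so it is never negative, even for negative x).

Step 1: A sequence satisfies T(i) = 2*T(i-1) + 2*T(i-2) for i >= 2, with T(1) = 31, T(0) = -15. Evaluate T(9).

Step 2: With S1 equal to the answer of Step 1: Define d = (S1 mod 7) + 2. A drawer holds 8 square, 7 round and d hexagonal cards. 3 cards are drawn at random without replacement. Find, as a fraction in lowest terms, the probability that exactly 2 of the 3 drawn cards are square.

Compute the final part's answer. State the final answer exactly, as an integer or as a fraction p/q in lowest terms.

Step 1: T(2) = 2*(31) + 2*(-15) = 32; iterating: T(2)=32, T(3)=126, T(4)=316, T(5)=884, T(6)=2400, T(7)=6568, T(8)=17936, T(9)=49008; answer 49008
Step 2: S1 = 49008; d = 3; total draws C(18,3) = 816; favorable C(8,2)*C(10,1) = 280; P = 35/102; answer 35/102

35/102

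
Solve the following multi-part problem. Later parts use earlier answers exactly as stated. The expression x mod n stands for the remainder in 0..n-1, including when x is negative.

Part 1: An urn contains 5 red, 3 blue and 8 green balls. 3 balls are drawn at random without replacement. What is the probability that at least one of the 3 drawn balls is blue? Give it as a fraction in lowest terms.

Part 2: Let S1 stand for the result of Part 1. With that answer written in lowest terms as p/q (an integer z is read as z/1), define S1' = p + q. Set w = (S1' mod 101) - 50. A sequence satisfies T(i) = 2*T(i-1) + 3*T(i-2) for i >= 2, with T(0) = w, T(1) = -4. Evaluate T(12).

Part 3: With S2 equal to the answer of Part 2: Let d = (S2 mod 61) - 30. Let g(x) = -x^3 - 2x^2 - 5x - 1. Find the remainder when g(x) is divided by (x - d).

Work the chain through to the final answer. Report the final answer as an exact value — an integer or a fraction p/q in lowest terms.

18359

Part 1: total draws C(16,3) = 560; complement C(13,3) = 286; favorable 560 - 286 = 274; P = 137/280; answer 137/280
Part 2: S1 = 137/280; threaded value p + q = 417; w = -37; T(2) = 2*(-4) + 3*(-37) = -119; iterating: T(2)=-119, T(3)=-250, T(4)=-857, T(5)=-2464, T(6)=-7499, T(7)=-22390, T(8)=-67277, T(9)=-201724, T(10)=-605279, T(11)=-1815730, T(12)=-5447297; answer -5447297
Part 3: S2 = -5447297; d = -27; remainder = value at the root: -1*(-27)^3 - 2*(-27)^2 - 5*(-27)^1 - 1 = (19683) + (-1458) + (135) + (-1) = 18359; answer 18359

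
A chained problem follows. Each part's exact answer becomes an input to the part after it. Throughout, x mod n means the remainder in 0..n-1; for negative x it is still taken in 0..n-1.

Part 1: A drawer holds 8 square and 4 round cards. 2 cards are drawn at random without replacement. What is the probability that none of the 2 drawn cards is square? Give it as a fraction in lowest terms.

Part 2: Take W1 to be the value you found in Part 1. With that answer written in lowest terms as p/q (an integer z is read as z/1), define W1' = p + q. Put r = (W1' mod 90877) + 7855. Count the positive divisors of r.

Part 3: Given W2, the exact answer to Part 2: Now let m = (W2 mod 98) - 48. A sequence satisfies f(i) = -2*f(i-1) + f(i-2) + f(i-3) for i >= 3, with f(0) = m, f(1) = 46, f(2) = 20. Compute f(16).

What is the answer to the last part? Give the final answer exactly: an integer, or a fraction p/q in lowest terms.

Part 1: total draws C(12,2) = 66; favorable C(4,2) = 6; P = 1/11; answer 1/11
Part 2: W1 = 1/11; threaded value p + q = 12; r = 7867; 7867 is prime, so its only divisors are 1 and 7867; count = 2; answer 2
Part 3: W2 = 2; m = -46; f(3) = -2*(20) + 1*(46) + 1*(-46) = -40; iterating: f(3)=-40, f(4)=146, f(5)=-312, f(6)=730, f(7)=-1626, f(8)=3670, f(9)=-8236, f(10)=18516, f(11)=-41598, f(12)=93476, f(13)=-210034, f(14)=471946, f(15)=-1060450, f(16)=2382812; answer 2382812

2382812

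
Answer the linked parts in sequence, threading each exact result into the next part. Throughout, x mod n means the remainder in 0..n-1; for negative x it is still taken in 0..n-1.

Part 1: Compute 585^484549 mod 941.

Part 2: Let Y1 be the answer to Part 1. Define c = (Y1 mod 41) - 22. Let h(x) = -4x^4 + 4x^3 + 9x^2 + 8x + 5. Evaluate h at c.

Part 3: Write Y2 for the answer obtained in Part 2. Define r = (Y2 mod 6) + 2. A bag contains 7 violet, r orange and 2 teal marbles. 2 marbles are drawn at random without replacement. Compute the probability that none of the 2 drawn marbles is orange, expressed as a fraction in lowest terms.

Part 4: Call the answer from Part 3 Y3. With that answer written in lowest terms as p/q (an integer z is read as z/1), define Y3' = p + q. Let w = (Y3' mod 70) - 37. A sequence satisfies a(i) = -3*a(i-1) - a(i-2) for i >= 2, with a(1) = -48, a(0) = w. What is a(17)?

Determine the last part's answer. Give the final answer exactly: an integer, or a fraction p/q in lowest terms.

-251955486

Part 1: squarings mod 941: 585^1=585, 585^2=642, 585^4=6, 585^8=36, 585^16=355, 585^32=872, 585^64=56, 585^128=313, 585^256=105, 585^512=674, 585^1024=714, 585^2048=715, 585^4096=262, 585^8192=892, 585^16384=519, 585^32768=235, 585^65536=647, 585^131072=805, 585^262144=617; 585^484549 = 585^1 * 585^4 * 585^64 * 585^128 * 585^1024 * 585^8192 * 585^16384 * 585^65536 * 585^131072 * 585^262144 = 17 (mod 941); answer 17
Part 2: Y1 = 17; c = -5; -4*(-5)^4 + 4*(-5)^3 + 9*(-5)^2 + 8*(-5)^1 + 5 = (-2500) + (-500) + (225) + (-40) + (5) = -2810; answer -2810
Part 3: Y2 = -2810; r = 6; total draws C(15,2) = 105; favorable C(9,2) = 36; P = 12/35; answer 12/35
Part 4: Y3 = 12/35; threaded value p + q = 47; w = 10; a(2) = -3*(-48) - 1*(10) = 134; iterating: a(2)=134, a(3)=-354, a(4)=928, a(5)=-2430, a(6)=6362, a(7)=-16656, a(8)=43606, a(9)=-114162, a(10)=298880, a(11)=-782478, a(12)=2048554, a(13)=-5363184, a(14)=14040998, a(15)=-36759810, a(16)=96238432, a(17)=-251955486; answer -251955486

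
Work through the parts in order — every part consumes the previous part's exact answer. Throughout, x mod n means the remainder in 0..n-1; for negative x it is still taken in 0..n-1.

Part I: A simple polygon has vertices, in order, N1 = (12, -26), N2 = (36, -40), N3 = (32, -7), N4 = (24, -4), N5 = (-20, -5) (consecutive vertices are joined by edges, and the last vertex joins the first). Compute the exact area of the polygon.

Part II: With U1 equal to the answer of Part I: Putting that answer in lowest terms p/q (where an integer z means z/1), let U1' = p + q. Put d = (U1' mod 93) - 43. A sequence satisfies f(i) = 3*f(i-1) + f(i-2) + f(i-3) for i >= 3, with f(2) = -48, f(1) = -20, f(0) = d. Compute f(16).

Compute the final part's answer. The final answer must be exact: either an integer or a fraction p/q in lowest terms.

Part I: cross terms: (12*-40 - 36*-26)=456, (36*-7 - 32*-40)=1028, (32*-4 - 24*-7)=40, (24*-5 - -20*-4)=-200, (-20*-26 - 12*-5)=580; twice the area = |1904| = 1904; area = 952; answer 952
Part II: U1 = 952; threaded value p + q = 953; d = -20; f(3) = 3*(-48) + 1*(-20) + 1*(-20) = -184; iterating: f(3)=-184, f(4)=-620, f(5)=-2092, f(6)=-7080, f(7)=-23952, f(8)=-81028, f(9)=-274116, f(10)=-927328, f(11)=-3137128, f(12)=-10612828, f(13)=-35902940, f(14)=-121458776, f(15)=-410892096, f(16)=-1390038004; answer -1390038004

-1390038004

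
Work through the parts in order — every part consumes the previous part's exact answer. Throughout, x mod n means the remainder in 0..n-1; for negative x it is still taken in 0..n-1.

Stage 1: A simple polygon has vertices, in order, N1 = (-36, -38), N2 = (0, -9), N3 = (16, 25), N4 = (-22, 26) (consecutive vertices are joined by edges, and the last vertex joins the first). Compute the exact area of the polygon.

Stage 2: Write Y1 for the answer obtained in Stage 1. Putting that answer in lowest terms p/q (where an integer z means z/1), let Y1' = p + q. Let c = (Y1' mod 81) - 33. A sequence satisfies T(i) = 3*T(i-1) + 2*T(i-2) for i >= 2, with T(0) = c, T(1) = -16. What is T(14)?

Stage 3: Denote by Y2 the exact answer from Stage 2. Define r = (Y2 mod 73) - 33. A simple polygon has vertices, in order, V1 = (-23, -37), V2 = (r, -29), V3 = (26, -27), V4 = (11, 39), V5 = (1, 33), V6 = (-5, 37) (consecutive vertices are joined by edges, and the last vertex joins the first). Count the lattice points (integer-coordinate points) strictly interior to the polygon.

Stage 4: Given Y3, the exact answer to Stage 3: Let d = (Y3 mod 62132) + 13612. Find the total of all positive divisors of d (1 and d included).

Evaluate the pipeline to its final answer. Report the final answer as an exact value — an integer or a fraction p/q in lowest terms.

Stage 1: cross terms: (-36*-9 - 0*-38)=324, (0*25 - 16*-9)=144, (16*26 - -22*25)=966, (-22*-38 - -36*26)=1772; twice the area = |3206| = 3206; area = 1603; answer 1603
Stage 2: Y1 = 1603; threaded value p + q = 1604; c = 32; T(2) = 3*(-16) + 2*(32) = 16; iterating: T(2)=16, T(3)=16, T(4)=80, T(5)=272, T(6)=976, T(7)=3472, T(8)=12368, T(9)=44048, T(10)=156880, T(11)=558736, T(12)=1989968, T(13)=7087376, T(14)=25242064; answer 25242064
Stage 3: Y2 = 25242064; r = 18; cross terms: (-23*-29 - 18*-37)=1333, (18*-27 - 26*-29)=268, (26*39 - 11*-27)=1311, (11*33 - 1*39)=324, (1*37 - -5*33)=202, (-5*-37 - -23*37)=1036; twice the area = |4474| = 4474; area = 2237; boundary points = 1 + 2 + 3 + 2 + 2 + 2 = 12; strictly interior points = area - boundary/2 + 1 = 2232; answer 2232
Stage 4: Y3 = 2232; d = 15844; 15844 = 2^2 * 17 * 233; sigma = (1 + 2 + 4) * (1 + 17) * (1 + 233) = 7 * 18 * 234 = 29484; answer 29484

29484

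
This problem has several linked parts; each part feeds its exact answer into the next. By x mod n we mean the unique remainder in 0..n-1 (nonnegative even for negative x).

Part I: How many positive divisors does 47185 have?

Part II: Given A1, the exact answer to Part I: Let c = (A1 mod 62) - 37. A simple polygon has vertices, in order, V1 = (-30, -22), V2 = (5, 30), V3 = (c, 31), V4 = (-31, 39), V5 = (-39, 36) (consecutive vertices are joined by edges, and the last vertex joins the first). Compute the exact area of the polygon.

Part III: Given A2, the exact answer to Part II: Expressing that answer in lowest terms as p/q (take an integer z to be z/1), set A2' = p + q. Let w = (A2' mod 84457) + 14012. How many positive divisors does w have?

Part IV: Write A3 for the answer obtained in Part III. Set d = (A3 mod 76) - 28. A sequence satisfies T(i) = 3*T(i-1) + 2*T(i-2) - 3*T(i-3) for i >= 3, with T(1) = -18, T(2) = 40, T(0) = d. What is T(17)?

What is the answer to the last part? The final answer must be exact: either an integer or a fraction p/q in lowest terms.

3878065434

Part I: 47185 = 5 * 9437; number of divisors = (1+1) * (1+1) = 4; answer 4
Part II: A1 = 4; c = -33; cross terms: (-30*30 - 5*-22)=-790, (5*31 - -33*30)=1145, (-33*39 - -31*31)=-326, (-31*36 - -39*39)=405, (-39*-22 - -30*36)=1938; twice the area = |2372| = 2372; area = 1186; answer 1186
Part III: A2 = 1186; threaded value p + q = 1187; w = 15199; 15199 is prime, so its only divisors are 1 and 15199; count = 2; answer 2
Part IV: A3 = 2; d = -26; T(3) = 3*(40) + 2*(-18) - 3*(-26) = 162; iterating: T(3)=162, T(4)=620, T(5)=2064, T(6)=6946, T(7)=23106, T(8)=77018, T(9)=256428, T(10)=854002, T(11)=2843808, T(12)=9470144, T(13)=31536042, T(14)=105016990, T(15)=349712622, T(16)=1164563720, T(17)=3878065434; answer 3878065434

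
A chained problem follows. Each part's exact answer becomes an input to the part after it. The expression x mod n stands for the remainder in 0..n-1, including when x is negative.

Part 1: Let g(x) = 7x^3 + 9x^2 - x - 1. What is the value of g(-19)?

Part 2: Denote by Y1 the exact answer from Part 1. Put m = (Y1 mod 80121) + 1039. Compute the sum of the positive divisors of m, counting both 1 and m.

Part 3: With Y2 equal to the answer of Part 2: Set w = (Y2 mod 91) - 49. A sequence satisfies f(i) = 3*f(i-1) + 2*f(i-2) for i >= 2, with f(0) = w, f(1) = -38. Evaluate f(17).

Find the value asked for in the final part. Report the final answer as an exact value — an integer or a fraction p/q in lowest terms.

-21024964952

Part 1: 7*(-19)^3 + 9*(-19)^2 - 1*(-19)^1 - 1 = (-48013) + (3249) + (19) + (-1) = -44746; answer -44746
Part 2: Y1 = -44746; m = 36414; 36414 = 2 * 3^2 * 7 * 17^2; sigma = (1 + 2) * (1 + 3 + 9) * (1 + 7) * (1 + 17 + 289) = 3 * 13 * 8 * 307 = 95784; answer 95784
Part 3: Y2 = 95784; w = 3; f(2) = 3*(-38) + 2*(3) = -108; iterating: f(2)=-108, f(3)=-400, f(4)=-1416, f(5)=-5048, f(6)=-17976, f(7)=-64024, f(8)=-228024, f(9)=-812120, f(10)=-2892408, f(11)=-10301464, f(12)=-36689208, f(13)=-130670552, f(14)=-465390072, f(15)=-1657511320, f(16)=-5903314104, f(17)=-21024964952; answer -21024964952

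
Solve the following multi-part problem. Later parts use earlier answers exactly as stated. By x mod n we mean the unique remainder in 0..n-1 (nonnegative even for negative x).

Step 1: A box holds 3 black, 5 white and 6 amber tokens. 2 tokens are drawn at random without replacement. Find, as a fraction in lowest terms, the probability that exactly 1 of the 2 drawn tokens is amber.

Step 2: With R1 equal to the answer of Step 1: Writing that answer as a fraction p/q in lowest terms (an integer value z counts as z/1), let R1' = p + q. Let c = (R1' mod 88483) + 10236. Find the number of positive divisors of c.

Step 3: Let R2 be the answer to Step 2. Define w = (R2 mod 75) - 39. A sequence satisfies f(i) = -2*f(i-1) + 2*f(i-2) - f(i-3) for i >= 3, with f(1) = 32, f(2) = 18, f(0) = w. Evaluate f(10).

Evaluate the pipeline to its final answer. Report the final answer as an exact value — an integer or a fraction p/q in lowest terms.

-60322

Step 1: total draws C(14,2) = 91; favorable C(6,1)*C(8,1) = 48; P = 48/91; answer 48/91
Step 2: R1 = 48/91; threaded value p + q = 139; c = 10375; 10375 = 5^3 * 83; number of divisors = (3+1) * (1+1) = 8; answer 8
Step 3: R2 = 8; w = -31; f(3) = -2*(18) + 2*(32) - 1*(-31) = 59; iterating: f(3)=59, f(4)=-114, f(5)=328, f(6)=-943, f(7)=2656, f(8)=-7526, f(9)=21307, f(10)=-60322; answer -60322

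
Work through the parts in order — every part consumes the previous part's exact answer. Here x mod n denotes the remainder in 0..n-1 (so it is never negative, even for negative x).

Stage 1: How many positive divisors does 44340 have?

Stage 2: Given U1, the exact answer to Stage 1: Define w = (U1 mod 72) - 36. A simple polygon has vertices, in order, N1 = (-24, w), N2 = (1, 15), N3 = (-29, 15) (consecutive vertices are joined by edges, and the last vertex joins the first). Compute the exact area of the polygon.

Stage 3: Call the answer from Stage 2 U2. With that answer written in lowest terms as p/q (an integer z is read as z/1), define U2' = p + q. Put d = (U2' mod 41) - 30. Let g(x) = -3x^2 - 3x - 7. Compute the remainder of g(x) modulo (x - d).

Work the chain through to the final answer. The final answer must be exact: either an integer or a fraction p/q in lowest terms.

-175

Stage 1: 44340 = 2^2 * 3 * 5 * 739; number of divisors = (2+1) * (1+1) * (1+1) * (1+1) = 24; answer 24
Stage 2: U1 = 24; w = -12; cross terms: (-24*15 - 1*-12)=-348, (1*15 - -29*15)=450, (-29*-12 - -24*15)=708; twice the area = |810| = 810; area = 405; answer 405
Stage 3: U2 = 405; threaded value p + q = 406; d = 7; remainder = value at the root: -3*(7)^2 - 3*(7)^1 - 7 = (-147) + (-21) + (-7) = -175; answer -175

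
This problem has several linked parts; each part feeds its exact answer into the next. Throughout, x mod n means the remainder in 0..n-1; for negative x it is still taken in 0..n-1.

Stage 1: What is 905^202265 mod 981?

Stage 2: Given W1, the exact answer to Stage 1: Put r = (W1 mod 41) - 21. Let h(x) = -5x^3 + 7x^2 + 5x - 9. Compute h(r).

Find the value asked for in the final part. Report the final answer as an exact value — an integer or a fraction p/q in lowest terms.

26494

Stage 1: squarings mod 981: 905^1=905, 905^2=871, 905^4=328, 905^8=655, 905^16=328, 905^32=655, 905^64=328, 905^128=655, 905^256=328, 905^512=655, 905^1024=328, 905^2048=655, 905^4096=328, 905^8192=655, 905^16384=328, 905^32768=655, 905^65536=328, 905^131072=655; 905^202265 = 905^1 * 905^8 * 905^16 * 905^512 * 905^1024 * 905^4096 * 905^65536 * 905^131072 = 578 (mod 981); answer 578
Stage 2: W1 = 578; r = -17; -5*(-17)^3 + 7*(-17)^2 + 5*(-17)^1 - 9 = (24565) + (2023) + (-85) + (-9) = 26494; answer 26494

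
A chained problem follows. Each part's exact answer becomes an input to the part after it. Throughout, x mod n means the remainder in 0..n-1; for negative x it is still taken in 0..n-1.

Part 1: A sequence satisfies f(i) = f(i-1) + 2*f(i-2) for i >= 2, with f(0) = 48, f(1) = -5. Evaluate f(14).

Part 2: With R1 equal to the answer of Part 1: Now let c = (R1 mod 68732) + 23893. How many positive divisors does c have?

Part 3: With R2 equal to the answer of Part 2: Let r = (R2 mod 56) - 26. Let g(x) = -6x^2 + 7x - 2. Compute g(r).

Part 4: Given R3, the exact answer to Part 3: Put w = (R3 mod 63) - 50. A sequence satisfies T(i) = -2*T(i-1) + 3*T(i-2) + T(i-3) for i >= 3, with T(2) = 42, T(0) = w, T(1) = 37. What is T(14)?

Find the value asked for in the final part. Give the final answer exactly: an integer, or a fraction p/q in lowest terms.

Part 1: f(2) = 1*(-5) + 2*(48) = 91; iterating: f(2)=91, f(3)=81, f(4)=263, f(5)=425, f(6)=951, f(7)=1801, f(8)=3703, f(9)=7305, f(10)=14711, f(11)=29321, f(12)=58743, f(13)=117385, f(14)=234871; answer 234871
Part 2: R1 = 234871; c = 52568; 52568 = 2^3 * 6571; number of divisors = (3+1) * (1+1) = 8; answer 8
Part 3: R2 = 8; r = -18; -6*(-18)^2 + 7*(-18)^1 - 2 = (-1944) + (-126) + (-2) = -2072; answer -2072
Part 4: R3 = -2072; w = -43; T(3) = -2*(42) + 3*(37) + 1*(-43) = -16; iterating: T(3)=-16, T(4)=195, T(5)=-396, T(6)=1361, T(7)=-3715, T(8)=11117, T(9)=-32018, T(10)=93672, T(11)=-272281, T(12)=793560, T(13)=-2310291, T(14)=6728981; answer 6728981

6728981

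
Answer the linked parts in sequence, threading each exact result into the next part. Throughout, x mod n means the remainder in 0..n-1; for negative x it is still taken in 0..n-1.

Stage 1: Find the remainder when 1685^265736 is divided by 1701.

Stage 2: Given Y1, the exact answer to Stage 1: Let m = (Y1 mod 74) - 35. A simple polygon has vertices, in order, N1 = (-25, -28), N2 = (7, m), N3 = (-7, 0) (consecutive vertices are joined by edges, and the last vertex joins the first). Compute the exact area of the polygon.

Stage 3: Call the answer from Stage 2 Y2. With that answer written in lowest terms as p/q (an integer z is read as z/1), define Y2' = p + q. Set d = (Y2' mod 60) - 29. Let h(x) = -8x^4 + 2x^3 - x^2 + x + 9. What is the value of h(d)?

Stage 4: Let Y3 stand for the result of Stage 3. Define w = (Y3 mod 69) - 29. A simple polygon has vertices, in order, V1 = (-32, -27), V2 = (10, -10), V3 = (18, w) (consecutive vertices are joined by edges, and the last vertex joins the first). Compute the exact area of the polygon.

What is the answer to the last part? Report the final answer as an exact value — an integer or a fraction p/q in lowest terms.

Stage 1: squarings mod 1701: 1685^1=1685, 1685^2=256, 1685^4=898, 1685^8=130, 1685^16=1591, 1685^32=193, 1685^64=1528, 1685^128=1012, 1685^256=142, 1685^512=1453, 1685^1024=268, 1685^2048=382, 1685^4096=1339, 1685^8192=67, 1685^16384=1087, 1685^32768=1075, 1685^65536=646, 1685^131072=571, 1685^262144=1150; 1685^265736 = 1685^8 * 1685^512 * 1685^1024 * 1685^2048 * 1685^262144 = 823 (mod 1701); answer 823
Stage 2: Y1 = 823; m = -26; cross terms: (-25*-26 - 7*-28)=846, (7*0 - -7*-26)=-182, (-7*-28 - -25*0)=196; twice the area = |860| = 860; area = 430; answer 430
Stage 3: Y2 = 430; threaded value p + q = 431; d = -18; -8*(-18)^4 + 2*(-18)^3 - 1*(-18)^2 + 1*(-18)^1 + 9 = (-839808) + (-11664) + (-324) + (-18) + (9) = -851805; answer -851805
Stage 4: Y3 = -851805; w = -29; cross terms: (-32*-10 - 10*-27)=590, (10*-29 - 18*-10)=-110, (18*-27 - -32*-29)=-1414; twice the area = |-934| = 934; area = 467; answer 467

467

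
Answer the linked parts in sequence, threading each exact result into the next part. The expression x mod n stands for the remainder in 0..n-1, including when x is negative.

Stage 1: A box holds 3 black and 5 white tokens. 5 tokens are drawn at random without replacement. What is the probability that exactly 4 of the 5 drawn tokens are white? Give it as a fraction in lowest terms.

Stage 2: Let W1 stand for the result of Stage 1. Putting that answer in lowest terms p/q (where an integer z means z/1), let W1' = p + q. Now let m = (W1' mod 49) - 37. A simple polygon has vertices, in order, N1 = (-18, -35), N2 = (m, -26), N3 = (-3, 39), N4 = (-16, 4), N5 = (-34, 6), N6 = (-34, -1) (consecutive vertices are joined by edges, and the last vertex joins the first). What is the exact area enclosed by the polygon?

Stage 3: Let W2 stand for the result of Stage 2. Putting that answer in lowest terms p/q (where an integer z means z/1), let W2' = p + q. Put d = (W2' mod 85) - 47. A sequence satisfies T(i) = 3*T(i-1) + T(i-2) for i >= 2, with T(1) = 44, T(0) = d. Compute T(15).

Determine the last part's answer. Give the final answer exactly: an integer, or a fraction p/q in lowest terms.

Stage 1: total draws C(8,5) = 56; favorable C(5,4)*C(3,1) = 15; P = 15/56; answer 15/56
Stage 2: W1 = 15/56; threaded value p + q = 71; m = -15; cross terms: (-18*-26 - -15*-35)=-57, (-15*39 - -3*-26)=-663, (-3*4 - -16*39)=612, (-16*6 - -34*4)=40, (-34*-1 - -34*6)=238, (-34*-35 - -18*-1)=1172; twice the area = |1342| = 1342; area = 671; answer 671
Stage 3: W2 = 671; threaded value p + q = 672; d = 30; T(2) = 3*(44) + 1*(30) = 162; iterating: T(2)=162, T(3)=530, T(4)=1752, T(5)=5786, T(6)=19110, T(7)=63116, T(8)=208458, T(9)=688490, T(10)=2273928, T(11)=7510274, T(12)=24804750, T(13)=81924524, T(14)=270578322, T(15)=893659490; answer 893659490

893659490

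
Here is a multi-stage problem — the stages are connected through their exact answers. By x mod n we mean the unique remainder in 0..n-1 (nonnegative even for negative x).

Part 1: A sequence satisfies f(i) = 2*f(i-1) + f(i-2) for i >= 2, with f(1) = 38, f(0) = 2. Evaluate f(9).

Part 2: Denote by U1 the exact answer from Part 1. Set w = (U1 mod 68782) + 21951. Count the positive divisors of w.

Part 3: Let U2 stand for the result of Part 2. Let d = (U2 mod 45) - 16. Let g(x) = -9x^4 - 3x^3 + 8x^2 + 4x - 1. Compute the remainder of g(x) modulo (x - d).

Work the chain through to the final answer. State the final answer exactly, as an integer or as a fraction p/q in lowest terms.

Part 1: f(2) = 2*(38) + 1*(2) = 78; iterating: f(2)=78, f(3)=194, f(4)=466, f(5)=1126, f(6)=2718, f(7)=6562, f(8)=15842, f(9)=38246; answer 38246
Part 2: U1 = 38246; w = 60197; 60197 = 17 * 3541; number of divisors = (1+1) * (1+1) = 4; answer 4
Part 3: U2 = 4; d = -12; remainder = value at the root: -9*(-12)^4 - 3*(-12)^3 + 8*(-12)^2 + 4*(-12)^1 - 1 = (-186624) + (5184) + (1152) + (-48) + (-1) = -180337; answer -180337

-180337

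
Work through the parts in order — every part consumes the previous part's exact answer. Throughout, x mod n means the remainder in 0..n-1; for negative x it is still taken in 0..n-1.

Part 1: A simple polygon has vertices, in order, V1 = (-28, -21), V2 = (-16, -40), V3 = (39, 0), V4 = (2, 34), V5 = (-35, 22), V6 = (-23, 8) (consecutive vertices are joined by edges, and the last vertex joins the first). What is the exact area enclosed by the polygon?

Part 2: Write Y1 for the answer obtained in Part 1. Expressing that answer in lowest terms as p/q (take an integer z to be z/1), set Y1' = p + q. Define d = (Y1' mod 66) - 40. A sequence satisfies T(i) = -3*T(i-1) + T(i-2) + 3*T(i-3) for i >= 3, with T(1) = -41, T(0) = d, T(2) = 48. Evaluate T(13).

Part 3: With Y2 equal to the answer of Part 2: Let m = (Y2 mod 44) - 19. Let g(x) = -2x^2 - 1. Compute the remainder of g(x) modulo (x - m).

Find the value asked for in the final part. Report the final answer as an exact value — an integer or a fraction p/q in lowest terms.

-969

Part 1: cross terms: (-28*-40 - -16*-21)=784, (-16*0 - 39*-40)=1560, (39*34 - 2*0)=1326, (2*22 - -35*34)=1234, (-35*8 - -23*22)=226, (-23*-21 - -28*8)=707; twice the area = |5837| = 5837; area = 5837/2; answer 5837/2
Part 2: Y1 = 5837/2; threaded value p + q = 5839; d = -9; T(3) = -3*(48) + 1*(-41) + 3*(-9) = -212; iterating: T(3)=-212, T(4)=561, T(5)=-1751, T(6)=5178, T(7)=-15602, T(8)=46731, T(9)=-140261, T(10)=420708, T(11)=-1262192, T(12)=3786501, T(13)=-11359571; answer -11359571
Part 3: Y2 = -11359571; m = 22; remainder = value at the root: -2*(22)^2 - 1 = (-968) + (-1) = -969; answer -969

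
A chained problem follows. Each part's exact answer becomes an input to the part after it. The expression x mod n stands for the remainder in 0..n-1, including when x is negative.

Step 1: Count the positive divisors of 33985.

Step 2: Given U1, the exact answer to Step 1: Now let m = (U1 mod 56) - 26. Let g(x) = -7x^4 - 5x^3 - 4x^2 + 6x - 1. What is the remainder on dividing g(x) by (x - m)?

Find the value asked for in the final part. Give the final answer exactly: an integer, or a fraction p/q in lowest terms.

-707077

Step 1: 33985 = 5 * 7 * 971; number of divisors = (1+1) * (1+1) * (1+1) = 8; answer 8
Step 2: U1 = 8; m = -18; remainder = value at the root: -7*(-18)^4 - 5*(-18)^3 - 4*(-18)^2 + 6*(-18)^1 - 1 = (-734832) + (29160) + (-1296) + (-108) + (-1) = -707077; answer -707077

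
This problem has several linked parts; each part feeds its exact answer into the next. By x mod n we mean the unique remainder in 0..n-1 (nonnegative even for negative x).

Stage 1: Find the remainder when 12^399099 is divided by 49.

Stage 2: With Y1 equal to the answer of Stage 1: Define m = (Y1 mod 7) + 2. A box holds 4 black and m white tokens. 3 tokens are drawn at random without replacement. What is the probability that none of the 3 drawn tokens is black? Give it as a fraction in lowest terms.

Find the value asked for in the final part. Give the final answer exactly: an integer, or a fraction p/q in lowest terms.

14/55

Stage 1: squarings mod 49: 12^1=12, 12^2=46, 12^4=9, 12^8=32, 12^16=44, 12^32=25, 12^64=37, 12^128=46, 12^256=9, 12^512=32, 12^1024=44, 12^2048=25, 12^4096=37, 12^8192=46, 12^16384=9, 12^32768=32, 12^65536=44, 12^131072=25, 12^262144=37; 12^399099 = 12^1 * 12^2 * 12^8 * 12^16 * 12^32 * 12^64 * 12^128 * 12^512 * 12^1024 * 12^4096 * 12^131072 * 12^262144 = 20 (mod 49); answer 20
Stage 2: Y1 = 20; m = 8; total draws C(12,3) = 220; favorable C(8,3) = 56; P = 14/55; answer 14/55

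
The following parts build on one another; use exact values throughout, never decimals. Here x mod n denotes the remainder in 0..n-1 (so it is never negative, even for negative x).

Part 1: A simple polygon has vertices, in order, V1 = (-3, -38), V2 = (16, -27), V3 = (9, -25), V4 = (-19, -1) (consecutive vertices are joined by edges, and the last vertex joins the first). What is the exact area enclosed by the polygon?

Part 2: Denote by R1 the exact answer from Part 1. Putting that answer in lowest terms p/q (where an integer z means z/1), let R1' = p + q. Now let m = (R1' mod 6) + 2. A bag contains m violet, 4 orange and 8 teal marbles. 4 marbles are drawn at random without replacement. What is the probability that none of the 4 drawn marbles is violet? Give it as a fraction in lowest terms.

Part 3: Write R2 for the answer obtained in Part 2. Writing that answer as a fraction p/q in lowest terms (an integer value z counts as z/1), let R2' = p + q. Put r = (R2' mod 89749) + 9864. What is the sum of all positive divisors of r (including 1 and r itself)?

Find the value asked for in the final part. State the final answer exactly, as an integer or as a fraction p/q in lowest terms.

Part 1: cross terms: (-3*-27 - 16*-38)=689, (16*-25 - 9*-27)=-157, (9*-1 - -19*-25)=-484, (-19*-38 - -3*-1)=719; twice the area = |767| = 767; area = 767/2; answer 767/2
Part 2: R1 = 767/2; threaded value p + q = 769; m = 3; total draws C(15,4) = 1365; favorable C(12,4) = 495; P = 33/91; answer 33/91
Part 3: R2 = 33/91; threaded value p + q = 124; r = 9988; 9988 = 2^2 * 11 * 227; sigma = (1 + 2 + 4) * (1 + 11) * (1 + 227) = 7 * 12 * 228 = 19152; answer 19152

19152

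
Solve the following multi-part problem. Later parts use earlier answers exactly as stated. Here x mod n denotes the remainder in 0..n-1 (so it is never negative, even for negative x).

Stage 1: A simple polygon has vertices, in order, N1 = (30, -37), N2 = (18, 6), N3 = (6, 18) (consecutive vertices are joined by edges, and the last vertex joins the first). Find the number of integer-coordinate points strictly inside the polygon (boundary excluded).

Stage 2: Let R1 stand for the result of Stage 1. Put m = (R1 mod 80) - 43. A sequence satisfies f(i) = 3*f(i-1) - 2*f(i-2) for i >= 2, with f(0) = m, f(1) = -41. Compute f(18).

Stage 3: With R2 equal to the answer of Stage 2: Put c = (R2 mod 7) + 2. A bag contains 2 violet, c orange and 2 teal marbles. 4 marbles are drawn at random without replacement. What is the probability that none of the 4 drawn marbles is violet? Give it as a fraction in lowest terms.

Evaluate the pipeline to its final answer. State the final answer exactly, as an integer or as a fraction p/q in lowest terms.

21/55

Stage 1: cross terms: (30*6 - 18*-37)=846, (18*18 - 6*6)=288, (6*-37 - 30*18)=-762; twice the area = |372| = 372; area = 186; boundary points = 1 + 12 + 1 = 14; strictly interior points = area - boundary/2 + 1 = 180; answer 180
Stage 2: R1 = 180; m = -23; f(2) = 3*(-41) - 2*(-23) = -77; iterating: f(2)=-77, f(3)=-149, f(4)=-293, f(5)=-581, f(6)=-1157, f(7)=-2309, f(8)=-4613, f(9)=-9221, f(10)=-18437, f(11)=-36869, f(12)=-73733, f(13)=-147461, f(14)=-294917, f(15)=-589829, f(16)=-1179653, f(17)=-2359301, f(18)=-4718597; answer -4718597
Stage 3: R2 = -4718597; c = 7; total draws C(11,4) = 330; favorable C(9,4) = 126; P = 21/55; answer 21/55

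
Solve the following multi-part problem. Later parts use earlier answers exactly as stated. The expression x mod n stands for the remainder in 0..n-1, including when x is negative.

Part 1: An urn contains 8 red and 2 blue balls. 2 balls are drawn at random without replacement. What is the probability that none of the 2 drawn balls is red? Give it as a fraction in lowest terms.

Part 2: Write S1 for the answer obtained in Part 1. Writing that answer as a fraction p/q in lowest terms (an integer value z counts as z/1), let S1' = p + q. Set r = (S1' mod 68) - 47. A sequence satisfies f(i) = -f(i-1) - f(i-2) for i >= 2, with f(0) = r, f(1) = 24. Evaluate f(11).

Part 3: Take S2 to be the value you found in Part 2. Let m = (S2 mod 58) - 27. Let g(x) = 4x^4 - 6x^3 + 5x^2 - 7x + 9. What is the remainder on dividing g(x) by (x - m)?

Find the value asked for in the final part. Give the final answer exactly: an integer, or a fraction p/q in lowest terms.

13585

Part 1: total draws C(10,2) = 45; favorable C(2,2) = 1; P = 1/45; answer 1/45
Part 2: S1 = 1/45; threaded value p + q = 46; r = -1; f(2) = -1*(24) - 1*(-1) = -23; iterating: f(2)=-23, f(3)=-1, f(4)=24, f(5)=-23, f(6)=-1, f(7)=24, f(8)=-23, f(9)=-1, f(10)=24, f(11)=-23; answer -23
Part 3: S2 = -23; m = 8; remainder = value at the root: 4*(8)^4 - 6*(8)^3 + 5*(8)^2 - 7*(8)^1 + 9 = (16384) + (-3072) + (320) + (-56) + (9) = 13585; answer 13585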